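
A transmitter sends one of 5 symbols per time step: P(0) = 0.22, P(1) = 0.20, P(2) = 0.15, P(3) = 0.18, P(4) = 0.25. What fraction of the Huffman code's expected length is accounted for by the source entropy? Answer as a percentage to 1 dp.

98.7%

Entropy H = −Σ p log₂ p ≈ 2.3008 bits.
Huffman merges: 3/20+9/50→33/100; 1/5+11/50→21/50; 1/4+33/100→29/50; 21/50+29/50→1. L = 233/100 ≈ 2.3300.
Efficiency = H/L = 2.3008/2.3300 = 98.7%.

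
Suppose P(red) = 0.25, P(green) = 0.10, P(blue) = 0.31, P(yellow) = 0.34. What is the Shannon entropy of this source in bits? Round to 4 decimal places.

H = −Σ pᵢ log₂ pᵢ.
−0.25·log₂(0.25) = 0.5000
−0.10·log₂(0.10) = 0.3322
−0.31·log₂(0.31) = 0.5238
−0.34·log₂(0.34) = 0.5292
Sum ≈ 1.8852 → 1.8852 bits.

1.8852 bits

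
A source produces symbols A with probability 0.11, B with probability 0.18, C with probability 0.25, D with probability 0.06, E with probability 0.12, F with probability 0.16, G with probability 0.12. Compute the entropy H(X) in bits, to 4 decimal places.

H = −Σ pᵢ log₂ pᵢ.
−0.11·log₂(0.11) = 0.3503
−0.18·log₂(0.18) = 0.4453
−0.25·log₂(0.25) = 0.5000
−0.06·log₂(0.06) = 0.2435
−0.12·log₂(0.12) = 0.3671
−0.16·log₂(0.16) = 0.4230
−0.12·log₂(0.12) = 0.3671
Sum ≈ 2.6963 → 2.6963 bits.

2.6963 bits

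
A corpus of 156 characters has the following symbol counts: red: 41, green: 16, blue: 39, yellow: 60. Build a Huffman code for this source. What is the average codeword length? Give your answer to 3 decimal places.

1.968 bits/symbol

Probabilities are the counts divided by 156.
Repeatedly combine the two least-probable nodes; the expected code length is the sum of the merged weights.
merge 4/39 + 1/4 → 55/156
merge 41/156 + 55/156 → 8/13
merge 5/13 + 8/13 → 1
L = 55/156 + 8/13 + 1 = 307/156 ≈ 1.968 bits/symbol.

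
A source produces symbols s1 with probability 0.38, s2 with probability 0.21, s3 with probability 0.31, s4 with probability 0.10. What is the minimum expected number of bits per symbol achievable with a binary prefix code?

1.93 bits/symbol

Repeatedly combine the two least-probable nodes; the expected code length is the sum of the merged weights.
merge 1/10 + 21/100 → 31/100
merge 31/100 + 31/100 → 31/50
merge 19/50 + 31/50 → 1
L = 31/100 + 31/50 + 1 = 193/100 = 1.93 bits/symbol.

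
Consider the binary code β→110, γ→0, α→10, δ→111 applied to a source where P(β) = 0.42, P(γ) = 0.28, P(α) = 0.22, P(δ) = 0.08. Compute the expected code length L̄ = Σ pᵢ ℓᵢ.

2.22 bits/symbol

L̄ = Σ pᵢ·ℓᵢ = 0.42·3 + 0.28·1 + 0.22·2 + 0.08·3 = 2.22 bits/symbol.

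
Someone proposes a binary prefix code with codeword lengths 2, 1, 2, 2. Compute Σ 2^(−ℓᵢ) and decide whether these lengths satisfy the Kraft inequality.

With common denominator 2^2 = 4: Σ 2^(−ℓᵢ) = 1/4 + 2/4 + 1/4 + 1/4 = 5/4 = 1.25.
Kraft's inequality requires Σ ≤ 1; here Σ = 1.25 > 1, so no such prefix code exists.

1.25; no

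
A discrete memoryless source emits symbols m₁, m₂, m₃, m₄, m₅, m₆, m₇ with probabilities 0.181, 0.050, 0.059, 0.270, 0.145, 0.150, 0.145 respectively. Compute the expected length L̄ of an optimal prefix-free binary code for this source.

2.658 bits/symbol

Repeatedly combine the two least-probable nodes; the expected code length is the sum of the merged weights.
merge 1/20 + 59/1000 → 109/1000
merge 109/1000 + 29/200 → 127/500
merge 29/200 + 3/20 → 59/200
merge 181/1000 + 127/500 → 87/200
merge 27/100 + 59/200 → 113/200
merge 87/200 + 113/200 → 1
L = 109/1000 + 127/500 + 59/200 + 87/200 + 113/200 + 1 = 1329/500 = 2.658 bits/symbol.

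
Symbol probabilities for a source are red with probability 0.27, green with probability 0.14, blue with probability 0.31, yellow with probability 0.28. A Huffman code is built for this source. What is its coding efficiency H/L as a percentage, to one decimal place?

Entropy H = −Σ p log₂ p ≈ 1.9451 bits.
Huffman merges: 7/50+27/100→41/100; 7/25+31/100→59/100; 41/100+59/100→1. L = 2 ≈ 2.0000.
Efficiency = H/L = 1.9451/2.0000 = 97.3%.

97.3%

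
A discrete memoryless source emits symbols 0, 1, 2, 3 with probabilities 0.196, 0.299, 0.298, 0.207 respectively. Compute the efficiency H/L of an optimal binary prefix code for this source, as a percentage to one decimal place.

98.6%

Entropy H = −Σ p log₂ p ≈ 1.9725 bits.
Huffman merges: 49/250+207/1000→403/1000; 149/500+299/1000→597/1000; 403/1000+597/1000→1. L = 2 ≈ 2.0000.
Efficiency = H/L = 1.9725/2.0000 = 98.6%.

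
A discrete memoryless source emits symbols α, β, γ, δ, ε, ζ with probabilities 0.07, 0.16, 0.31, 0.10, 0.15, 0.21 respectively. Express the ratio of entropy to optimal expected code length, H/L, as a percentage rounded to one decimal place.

98.0%

Entropy H = −Σ p log₂ p ≈ 2.4309 bits.
Huffman merges: 7/100+1/10→17/100; 3/20+4/25→31/100; 17/100+21/100→19/50; 31/100+31/100→31/50; 19/50+31/50→1. L = 62/25 ≈ 2.4800.
Efficiency = H/L = 2.4309/2.4800 = 98.0%.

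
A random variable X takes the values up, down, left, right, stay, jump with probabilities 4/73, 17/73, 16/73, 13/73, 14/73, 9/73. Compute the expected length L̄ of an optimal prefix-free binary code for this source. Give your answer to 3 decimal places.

Repeatedly combine the two least-probable nodes; the expected code length is the sum of the merged weights.
merge 4/73 + 9/73 → 13/73
merge 13/73 + 13/73 → 26/73
merge 14/73 + 16/73 → 30/73
merge 17/73 + 26/73 → 43/73
merge 30/73 + 43/73 → 1
L = 13/73 + 26/73 + 30/73 + 43/73 + 1 = 185/73 ≈ 2.534 bits/symbol.

2.534 bits/symbol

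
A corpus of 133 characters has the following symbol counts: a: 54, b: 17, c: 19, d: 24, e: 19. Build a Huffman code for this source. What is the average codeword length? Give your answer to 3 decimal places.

2.188 bits/symbol

Probabilities are the counts divided by 133.
Repeatedly combine the two least-probable nodes; the expected code length is the sum of the merged weights.
merge 17/133 + 1/7 → 36/133
merge 1/7 + 24/133 → 43/133
merge 36/133 + 43/133 → 79/133
merge 54/133 + 79/133 → 1
L = 36/133 + 43/133 + 79/133 + 1 = 291/133 ≈ 2.188 bits/symbol.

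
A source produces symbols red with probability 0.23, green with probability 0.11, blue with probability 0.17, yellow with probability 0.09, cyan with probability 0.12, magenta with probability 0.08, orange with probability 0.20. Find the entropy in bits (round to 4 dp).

2.7082 bits

H = −Σ pᵢ log₂ pᵢ.
−0.23·log₂(0.23) = 0.4877
−0.11·log₂(0.11) = 0.3503
−0.17·log₂(0.17) = 0.4346
−0.09·log₂(0.09) = 0.3127
−0.12·log₂(0.12) = 0.3671
−0.08·log₂(0.08) = 0.2915
−0.20·log₂(0.20) = 0.4644
Sum ≈ 2.7082 → 2.7082 bits.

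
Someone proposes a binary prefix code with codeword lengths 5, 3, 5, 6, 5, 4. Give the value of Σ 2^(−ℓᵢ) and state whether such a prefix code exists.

With common denominator 2^6 = 64: Σ 2^(−ℓᵢ) = 2/64 + 8/64 + 2/64 + 1/64 + 2/64 + 4/64 = 19/64 = 0.296875.
Kraft's inequality requires Σ ≤ 1; here Σ = 0.296875 ≤ 1, so such a prefix code exists.

0.296875; yes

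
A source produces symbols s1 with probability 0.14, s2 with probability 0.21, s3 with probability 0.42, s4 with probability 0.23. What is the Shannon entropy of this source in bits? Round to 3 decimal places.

1.883 bits

H = −Σ pᵢ log₂ pᵢ.
−0.14·log₂(0.14) = 0.3971
−0.21·log₂(0.21) = 0.4728
−0.42·log₂(0.42) = 0.5256
−0.23·log₂(0.23) = 0.4877
Sum ≈ 1.8832 → 1.883 bits.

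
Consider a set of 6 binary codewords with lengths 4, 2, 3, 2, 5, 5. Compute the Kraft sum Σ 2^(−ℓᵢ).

With common denominator 2^5 = 32: Σ 2^(−ℓᵢ) = 2/32 + 8/32 + 4/32 + 8/32 + 1/32 + 1/32 = 24/32 = 0.75.

0.75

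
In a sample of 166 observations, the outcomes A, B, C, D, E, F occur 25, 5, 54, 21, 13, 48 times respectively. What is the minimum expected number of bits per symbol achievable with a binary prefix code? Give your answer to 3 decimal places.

Probabilities are the counts divided by 166.
Repeatedly combine the two least-probable nodes; the expected code length is the sum of the merged weights.
merge 5/166 + 13/166 → 9/83
merge 9/83 + 21/166 → 39/166
merge 25/166 + 39/166 → 32/83
merge 24/83 + 27/83 → 51/83
merge 32/83 + 51/83 → 1
L = 9/83 + 39/166 + 32/83 + 51/83 + 1 = 389/166 ≈ 2.343 bits/symbol.

2.343 bits/symbol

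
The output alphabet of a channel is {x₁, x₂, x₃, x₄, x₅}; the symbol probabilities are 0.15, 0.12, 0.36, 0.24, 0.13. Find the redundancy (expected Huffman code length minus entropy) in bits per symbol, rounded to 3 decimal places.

0.065 bits

Entropy H = −Σ p log₂ p ≈ 2.1850 bits.
Huffman merges: 3/25+13/100→1/4; 3/20+6/25→39/100; 1/4+9/25→61/100; 39/100+61/100→1. L = 9/4 ≈ 2.2500.
L − H = 2.2500 − 2.1850 = 0.065 bits.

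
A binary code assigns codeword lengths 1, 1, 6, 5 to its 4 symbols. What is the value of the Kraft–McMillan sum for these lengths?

With common denominator 2^6 = 64: Σ 2^(−ℓᵢ) = 32/64 + 32/64 + 1/64 + 2/64 = 67/64 = 1.046875.

1.046875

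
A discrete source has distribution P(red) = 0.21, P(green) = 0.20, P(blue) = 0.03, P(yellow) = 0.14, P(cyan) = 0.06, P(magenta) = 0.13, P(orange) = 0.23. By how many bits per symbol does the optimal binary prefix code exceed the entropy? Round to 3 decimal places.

0.050 bits

Entropy H = −Σ p log₂ p ≈ 2.5999 bits.
Huffman merges: 3/100+3/50→9/100; 9/100+13/100→11/50; 7/50+1/5→17/50; 21/100+11/50→43/100; 23/100+17/50→57/100; 43/100+57/100→1. L = 53/20 ≈ 2.6500.
L − H = 2.6500 − 2.5999 = 0.050 bits.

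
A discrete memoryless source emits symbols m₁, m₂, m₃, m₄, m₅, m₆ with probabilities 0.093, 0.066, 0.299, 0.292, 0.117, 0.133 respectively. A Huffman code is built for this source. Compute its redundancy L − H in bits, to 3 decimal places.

Entropy H = −Σ p log₂ p ≈ 2.3661 bits.
Huffman merges: 33/500+93/1000→159/1000; 117/1000+133/1000→1/4; 159/1000+1/4→409/1000; 73/250+299/1000→591/1000; 409/1000+591/1000→1. L = 2409/1000 ≈ 2.4090.
L − H = 2.4090 − 2.3661 = 0.043 bits.

0.043 bits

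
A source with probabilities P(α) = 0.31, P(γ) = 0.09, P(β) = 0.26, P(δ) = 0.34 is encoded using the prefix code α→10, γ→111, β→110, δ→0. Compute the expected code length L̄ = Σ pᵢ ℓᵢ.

L̄ = Σ pᵢ·ℓᵢ = 0.31·2 + 0.09·3 + 0.26·3 + 0.34·1 = 2.01 bits/symbol.

2.01 bits/symbol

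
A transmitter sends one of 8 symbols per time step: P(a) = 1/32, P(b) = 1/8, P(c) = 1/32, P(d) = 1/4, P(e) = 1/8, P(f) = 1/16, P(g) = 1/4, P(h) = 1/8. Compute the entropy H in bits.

2.6875 bits

Each probability is a power of 1/2, so log₂(1/p) is an integer.
H = Σ p·log₂(1/p) = 1/32·5 + 1/8·3 + 1/32·5 + 1/4·2 + 1/8·3 + 1/16·4 + 1/4·2 + 1/8·3 = 2.6875 bits.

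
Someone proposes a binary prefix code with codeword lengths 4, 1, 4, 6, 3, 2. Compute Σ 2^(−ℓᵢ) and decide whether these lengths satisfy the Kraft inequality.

1.015625; no

With common denominator 2^6 = 64: Σ 2^(−ℓᵢ) = 4/64 + 32/64 + 4/64 + 1/64 + 8/64 + 16/64 = 65/64 = 1.015625.
Kraft's inequality requires Σ ≤ 1; here Σ = 1.015625 > 1, so no such prefix code exists.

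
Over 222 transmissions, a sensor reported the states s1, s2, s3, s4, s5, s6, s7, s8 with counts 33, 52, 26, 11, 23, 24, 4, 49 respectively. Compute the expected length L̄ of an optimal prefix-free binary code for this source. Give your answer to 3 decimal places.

2.784 bits/symbol

Probabilities are the counts divided by 222.
Repeatedly combine the two least-probable nodes; the expected code length is the sum of the merged weights.
merge 2/111 + 11/222 → 5/74
merge 5/74 + 23/222 → 19/111
merge 4/37 + 13/111 → 25/111
merge 11/74 + 19/111 → 71/222
merge 49/222 + 25/111 → 33/74
merge 26/111 + 71/222 → 41/74
merge 33/74 + 41/74 → 1
L = 5/74 + 19/111 + 25/111 + 71/222 + 33/74 + 41/74 + 1 = 103/37 ≈ 2.784 bits/symbol.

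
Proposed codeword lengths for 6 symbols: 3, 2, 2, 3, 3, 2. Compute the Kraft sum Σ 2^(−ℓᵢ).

1.125

With common denominator 2^3 = 8: Σ 2^(−ℓᵢ) = 1/8 + 2/8 + 2/8 + 1/8 + 1/8 + 2/8 = 9/8 = 1.125.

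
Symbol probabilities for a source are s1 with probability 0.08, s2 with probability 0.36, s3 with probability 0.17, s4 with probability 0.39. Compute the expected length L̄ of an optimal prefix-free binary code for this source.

Repeatedly combine the two least-probable nodes; the expected code length is the sum of the merged weights.
merge 2/25 + 17/100 → 1/4
merge 1/4 + 9/25 → 61/100
merge 39/100 + 61/100 → 1
L = 1/4 + 61/100 + 1 = 93/50 = 1.86 bits/symbol.

1.86 bits/symbol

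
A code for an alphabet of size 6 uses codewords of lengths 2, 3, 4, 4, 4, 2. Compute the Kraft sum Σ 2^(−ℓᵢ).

With common denominator 2^4 = 16: Σ 2^(−ℓᵢ) = 4/16 + 2/16 + 1/16 + 1/16 + 1/16 + 4/16 = 13/16 = 0.8125.

0.8125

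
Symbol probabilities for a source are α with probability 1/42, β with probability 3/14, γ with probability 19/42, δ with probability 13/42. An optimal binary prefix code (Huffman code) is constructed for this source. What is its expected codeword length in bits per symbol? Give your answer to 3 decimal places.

Repeatedly combine the two least-probable nodes; the expected code length is the sum of the merged weights.
merge 1/42 + 3/14 → 5/21
merge 5/21 + 13/42 → 23/42
merge 19/42 + 23/42 → 1
L = 5/21 + 23/42 + 1 = 25/14 ≈ 1.786 bits/symbol.

1.786 bits/symbol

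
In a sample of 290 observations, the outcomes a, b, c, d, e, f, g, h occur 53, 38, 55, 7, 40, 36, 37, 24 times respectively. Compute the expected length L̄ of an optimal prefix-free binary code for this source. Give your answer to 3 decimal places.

2.917 bits/symbol

Probabilities are the counts divided by 290.
Repeatedly combine the two least-probable nodes; the expected code length is the sum of the merged weights.
merge 7/290 + 12/145 → 31/290
merge 31/290 + 18/145 → 67/290
merge 37/290 + 19/145 → 15/58
merge 4/29 + 53/290 → 93/290
merge 11/58 + 67/290 → 61/145
merge 15/58 + 93/290 → 84/145
merge 61/145 + 84/145 → 1
L = 31/290 + 67/290 + 15/58 + 93/290 + 61/145 + 84/145 + 1 = 423/145 ≈ 2.917 bits/symbol.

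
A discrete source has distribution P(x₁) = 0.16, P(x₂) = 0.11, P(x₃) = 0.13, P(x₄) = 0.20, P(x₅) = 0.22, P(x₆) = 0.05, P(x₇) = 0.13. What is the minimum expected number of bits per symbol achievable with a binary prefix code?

2.74 bits/symbol

Repeatedly combine the two least-probable nodes; the expected code length is the sum of the merged weights.
merge 1/20 + 11/100 → 4/25
merge 13/100 + 13/100 → 13/50
merge 4/25 + 4/25 → 8/25
merge 1/5 + 11/50 → 21/50
merge 13/50 + 8/25 → 29/50
merge 21/50 + 29/50 → 1
L = 4/25 + 13/50 + 8/25 + 21/50 + 29/50 + 1 = 137/50 = 2.74 bits/symbol.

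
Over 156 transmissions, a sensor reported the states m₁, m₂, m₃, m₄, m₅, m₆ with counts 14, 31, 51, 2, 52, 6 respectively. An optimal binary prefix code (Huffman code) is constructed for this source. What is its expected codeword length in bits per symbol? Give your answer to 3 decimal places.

2.192 bits/symbol

Probabilities are the counts divided by 156.
Repeatedly combine the two least-probable nodes; the expected code length is the sum of the merged weights.
merge 1/78 + 1/26 → 2/39
merge 2/39 + 7/78 → 11/78
merge 11/78 + 31/156 → 53/156
merge 17/52 + 1/3 → 103/156
merge 53/156 + 103/156 → 1
L = 2/39 + 11/78 + 53/156 + 103/156 + 1 = 57/26 ≈ 2.192 bits/symbol.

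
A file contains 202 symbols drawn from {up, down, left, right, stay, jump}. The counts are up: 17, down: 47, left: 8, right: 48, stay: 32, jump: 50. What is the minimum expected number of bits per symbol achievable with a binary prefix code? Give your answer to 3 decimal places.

Probabilities are the counts divided by 202.
Repeatedly combine the two least-probable nodes; the expected code length is the sum of the merged weights.
merge 4/101 + 17/202 → 25/202
merge 25/202 + 16/101 → 57/202
merge 47/202 + 24/101 → 95/202
merge 25/101 + 57/202 → 107/202
merge 95/202 + 107/202 → 1
L = 25/202 + 57/202 + 95/202 + 107/202 + 1 = 243/101 ≈ 2.406 bits/symbol.

2.406 bits/symbol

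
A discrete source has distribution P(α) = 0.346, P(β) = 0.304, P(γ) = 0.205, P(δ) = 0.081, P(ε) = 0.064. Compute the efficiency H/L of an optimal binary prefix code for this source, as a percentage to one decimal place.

Entropy H = −Σ p log₂ p ≈ 2.0682 bits.
Huffman merges: 8/125+81/1000→29/200; 29/200+41/200→7/20; 38/125+173/500→13/20; 7/20+13/20→1. L = 429/200 ≈ 2.1450.
Efficiency = H/L = 2.0682/2.1450 = 96.4%.

96.4%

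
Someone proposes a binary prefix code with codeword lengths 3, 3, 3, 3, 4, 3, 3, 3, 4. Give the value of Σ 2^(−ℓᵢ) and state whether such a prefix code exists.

With common denominator 2^4 = 16: Σ 2^(−ℓᵢ) = 2/16 + 2/16 + 2/16 + 2/16 + 1/16 + 2/16 + 2/16 + 2/16 + 1/16 = 16/16 = 1.
Kraft's inequality requires Σ ≤ 1; here Σ = 1 ≤ 1, so such a prefix code exists.

1; yes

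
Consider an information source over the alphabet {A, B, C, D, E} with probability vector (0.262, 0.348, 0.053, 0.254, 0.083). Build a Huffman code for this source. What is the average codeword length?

Repeatedly combine the two least-probable nodes; the expected code length is the sum of the merged weights.
merge 53/1000 + 83/1000 → 17/125
merge 17/125 + 127/500 → 39/100
merge 131/500 + 87/250 → 61/100
merge 39/100 + 61/100 → 1
L = 17/125 + 39/100 + 61/100 + 1 = 267/125 = 2.136 bits/symbol.

2.136 bits/symbol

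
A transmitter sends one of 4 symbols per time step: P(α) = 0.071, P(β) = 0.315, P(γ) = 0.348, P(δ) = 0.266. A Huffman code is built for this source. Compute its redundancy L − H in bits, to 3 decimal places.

Entropy H = −Σ p log₂ p ≈ 1.8341 bits.
Huffman merges: 71/1000+133/500→337/1000; 63/200+337/1000→163/250; 87/250+163/250→1. L = 1989/1000 ≈ 1.9890.
L − H = 1.9890 − 1.8341 = 0.155 bits.

0.155 bits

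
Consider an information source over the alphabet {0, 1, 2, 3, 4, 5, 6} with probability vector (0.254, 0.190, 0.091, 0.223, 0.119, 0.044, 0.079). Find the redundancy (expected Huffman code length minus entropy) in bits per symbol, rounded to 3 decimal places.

0.038 bits

Entropy H = −Σ p log₂ p ≈ 2.6079 bits.
Huffman merges: 11/250+79/1000→123/1000; 91/1000+119/1000→21/100; 123/1000+19/100→313/1000; 21/100+223/1000→433/1000; 127/500+313/1000→567/1000; 433/1000+567/1000→1. L = 1323/500 ≈ 2.6460.
L − H = 2.6460 − 2.6079 = 0.038 bits.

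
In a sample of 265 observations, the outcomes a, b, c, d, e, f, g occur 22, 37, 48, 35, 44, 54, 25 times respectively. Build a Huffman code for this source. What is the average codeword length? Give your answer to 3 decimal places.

Probabilities are the counts divided by 265.
Repeatedly combine the two least-probable nodes; the expected code length is the sum of the merged weights.
merge 22/265 + 5/53 → 47/265
merge 7/53 + 37/265 → 72/265
merge 44/265 + 47/265 → 91/265
merge 48/265 + 54/265 → 102/265
merge 72/265 + 91/265 → 163/265
merge 102/265 + 163/265 → 1
L = 47/265 + 72/265 + 91/265 + 102/265 + 163/265 + 1 = 148/53 ≈ 2.792 bits/symbol.

2.792 bits/symbol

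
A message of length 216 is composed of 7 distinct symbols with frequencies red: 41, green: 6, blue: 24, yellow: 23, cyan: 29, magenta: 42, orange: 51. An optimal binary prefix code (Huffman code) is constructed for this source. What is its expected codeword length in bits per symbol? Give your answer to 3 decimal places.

Probabilities are the counts divided by 216.
Repeatedly combine the two least-probable nodes; the expected code length is the sum of the merged weights.
merge 1/36 + 23/216 → 29/216
merge 1/9 + 29/216 → 53/216
merge 29/216 + 41/216 → 35/108
merge 7/36 + 17/72 → 31/72
merge 53/216 + 35/108 → 41/72
merge 31/72 + 41/72 → 1
L = 29/216 + 53/216 + 35/108 + 31/72 + 41/72 + 1 = 73/27 ≈ 2.704 bits/symbol.

2.704 bits/symbol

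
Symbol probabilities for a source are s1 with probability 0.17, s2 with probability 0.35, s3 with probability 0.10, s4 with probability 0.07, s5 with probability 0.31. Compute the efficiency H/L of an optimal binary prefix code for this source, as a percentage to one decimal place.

96.7%

Entropy H = −Σ p log₂ p ≈ 2.0892 bits.
Huffman merges: 7/100+1/10→17/100; 17/100+17/100→17/50; 31/100+17/50→13/20; 7/20+13/20→1. L = 54/25 ≈ 2.1600.
Efficiency = H/L = 2.0892/2.1600 = 96.7%.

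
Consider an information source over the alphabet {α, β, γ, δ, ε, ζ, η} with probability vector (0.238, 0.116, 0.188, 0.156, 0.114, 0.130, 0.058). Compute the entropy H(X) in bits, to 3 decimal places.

H = −Σ pᵢ log₂ pᵢ.
−0.238·log₂(0.238) = 0.4929
−0.116·log₂(0.116) = 0.3605
−0.188·log₂(0.188) = 0.4533
−0.156·log₂(0.156) = 0.4181
−0.114·log₂(0.114) = 0.3571
−0.130·log₂(0.130) = 0.3826
−0.058·log₂(0.058) = 0.2383
Sum ≈ 2.7029 → 2.703 bits.

2.703 bits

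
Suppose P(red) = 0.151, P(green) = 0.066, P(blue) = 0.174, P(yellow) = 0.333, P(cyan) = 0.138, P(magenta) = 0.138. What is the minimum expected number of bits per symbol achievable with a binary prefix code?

2.493 bits/symbol

Repeatedly combine the two least-probable nodes; the expected code length is the sum of the merged weights.
merge 33/500 + 69/500 → 51/250
merge 69/500 + 151/1000 → 289/1000
merge 87/500 + 51/250 → 189/500
merge 289/1000 + 333/1000 → 311/500
merge 189/500 + 311/500 → 1
L = 51/250 + 289/1000 + 189/500 + 311/500 + 1 = 2493/1000 = 2.493 bits/symbol.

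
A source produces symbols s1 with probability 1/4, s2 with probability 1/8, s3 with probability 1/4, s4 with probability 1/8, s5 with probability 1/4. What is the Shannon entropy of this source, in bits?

2.25 bits

Each probability is a power of 1/2, so log₂(1/p) is an integer.
H = Σ p·log₂(1/p) = 1/4·2 + 1/8·3 + 1/4·2 + 1/8·3 + 1/4·2 = 2.25 bits.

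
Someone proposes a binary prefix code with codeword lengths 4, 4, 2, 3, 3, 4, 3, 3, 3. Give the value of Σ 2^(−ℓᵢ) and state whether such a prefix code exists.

With common denominator 2^4 = 16: Σ 2^(−ℓᵢ) = 1/16 + 1/16 + 4/16 + 2/16 + 2/16 + 1/16 + 2/16 + 2/16 + 2/16 = 17/16 = 1.0625.
Kraft's inequality requires Σ ≤ 1; here Σ = 1.0625 > 1, so no such prefix code exists.

1.0625; no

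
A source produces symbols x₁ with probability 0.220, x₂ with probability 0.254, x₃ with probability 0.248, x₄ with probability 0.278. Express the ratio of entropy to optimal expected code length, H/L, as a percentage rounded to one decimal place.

99.8%

Entropy H = −Σ p log₂ p ≈ 1.9951 bits.
Huffman merges: 11/50+31/125→117/250; 127/500+139/500→133/250; 117/250+133/250→1. L = 2 ≈ 2.0000.
Efficiency = H/L = 1.9951/2.0000 = 99.8%.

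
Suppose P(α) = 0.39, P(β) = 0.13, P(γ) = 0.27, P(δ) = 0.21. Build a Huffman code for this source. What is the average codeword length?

Repeatedly combine the two least-probable nodes; the expected code length is the sum of the merged weights.
merge 13/100 + 21/100 → 17/50
merge 27/100 + 17/50 → 61/100
merge 39/100 + 61/100 → 1
L = 17/50 + 61/100 + 1 = 39/20 = 1.95 bits/symbol.

1.95 bits/symbol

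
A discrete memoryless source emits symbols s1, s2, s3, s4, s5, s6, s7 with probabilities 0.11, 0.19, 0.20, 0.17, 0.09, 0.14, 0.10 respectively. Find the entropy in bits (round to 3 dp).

2.746 bits

H = −Σ pᵢ log₂ pᵢ.
−0.11·log₂(0.11) = 0.3503
−0.19·log₂(0.19) = 0.4552
−0.20·log₂(0.20) = 0.4644
−0.17·log₂(0.17) = 0.4346
−0.09·log₂(0.09) = 0.3127
−0.14·log₂(0.14) = 0.3971
−0.10·log₂(0.10) = 0.3322
Sum ≈ 2.7464 → 2.746 bits.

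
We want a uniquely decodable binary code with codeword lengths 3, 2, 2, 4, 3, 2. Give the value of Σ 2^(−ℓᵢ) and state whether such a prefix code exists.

With common denominator 2^4 = 16: Σ 2^(−ℓᵢ) = 2/16 + 4/16 + 4/16 + 1/16 + 2/16 + 4/16 = 17/16 = 1.0625.
Kraft's inequality requires Σ ≤ 1; here Σ = 1.0625 > 1, so no such prefix code exists.

1.0625; no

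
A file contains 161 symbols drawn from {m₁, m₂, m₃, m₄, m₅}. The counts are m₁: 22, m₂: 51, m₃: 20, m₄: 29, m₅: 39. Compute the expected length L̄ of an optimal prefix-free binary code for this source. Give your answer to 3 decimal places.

Probabilities are the counts divided by 161.
Repeatedly combine the two least-probable nodes; the expected code length is the sum of the merged weights.
merge 20/161 + 22/161 → 6/23
merge 29/161 + 39/161 → 68/161
merge 6/23 + 51/161 → 93/161
merge 68/161 + 93/161 → 1
L = 6/23 + 68/161 + 93/161 + 1 = 52/23 ≈ 2.261 bits/symbol.

2.261 bits/symbol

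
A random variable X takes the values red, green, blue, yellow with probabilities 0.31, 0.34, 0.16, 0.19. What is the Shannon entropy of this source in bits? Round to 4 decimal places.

H = −Σ pᵢ log₂ pᵢ.
−0.31·log₂(0.31) = 0.5238
−0.34·log₂(0.34) = 0.5292
−0.16·log₂(0.16) = 0.4230
−0.19·log₂(0.19) = 0.4552
Sum ≈ 1.9312 → 1.9312 bits.

1.9312 bits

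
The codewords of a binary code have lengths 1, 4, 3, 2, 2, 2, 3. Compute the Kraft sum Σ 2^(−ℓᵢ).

With common denominator 2^4 = 16: Σ 2^(−ℓᵢ) = 8/16 + 1/16 + 2/16 + 4/16 + 4/16 + 4/16 + 2/16 = 25/16 = 1.5625.

1.5625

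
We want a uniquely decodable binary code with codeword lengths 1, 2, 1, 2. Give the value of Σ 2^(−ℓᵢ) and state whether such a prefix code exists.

1.5; no

With common denominator 2^2 = 4: Σ 2^(−ℓᵢ) = 2/4 + 1/4 + 2/4 + 1/4 = 6/4 = 1.5.
Kraft's inequality requires Σ ≤ 1; here Σ = 1.5 > 1, so no such prefix code exists.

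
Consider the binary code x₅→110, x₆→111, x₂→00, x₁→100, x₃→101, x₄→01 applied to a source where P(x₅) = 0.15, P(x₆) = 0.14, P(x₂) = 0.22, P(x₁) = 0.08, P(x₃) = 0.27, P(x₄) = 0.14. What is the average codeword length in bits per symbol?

2.64 bits/symbol

L̄ = Σ pᵢ·ℓᵢ = 0.15·3 + 0.14·3 + 0.22·2 + 0.08·3 + 0.27·3 + 0.14·2 = 2.64 bits/symbol.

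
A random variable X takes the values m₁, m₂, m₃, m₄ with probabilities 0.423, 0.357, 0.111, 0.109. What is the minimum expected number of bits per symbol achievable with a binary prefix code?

Repeatedly combine the two least-probable nodes; the expected code length is the sum of the merged weights.
merge 109/1000 + 111/1000 → 11/50
merge 11/50 + 357/1000 → 577/1000
merge 423/1000 + 577/1000 → 1
L = 11/50 + 577/1000 + 1 = 1797/1000 = 1.797 bits/symbol.

1.797 bits/symbol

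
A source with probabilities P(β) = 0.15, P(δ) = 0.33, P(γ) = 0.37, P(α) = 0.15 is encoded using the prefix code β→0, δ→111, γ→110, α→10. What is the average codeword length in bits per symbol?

2.55 bits/symbol

L̄ = Σ pᵢ·ℓᵢ = 0.15·1 + 0.33·3 + 0.37·3 + 0.15·2 = 2.55 bits/symbol.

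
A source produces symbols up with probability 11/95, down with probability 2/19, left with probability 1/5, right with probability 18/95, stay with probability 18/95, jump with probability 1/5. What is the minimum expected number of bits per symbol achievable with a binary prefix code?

Repeatedly combine the two least-probable nodes; the expected code length is the sum of the merged weights.
merge 2/19 + 11/95 → 21/95
merge 18/95 + 18/95 → 36/95
merge 1/5 + 1/5 → 2/5
merge 21/95 + 36/95 → 3/5
merge 2/5 + 3/5 → 1
L = 21/95 + 36/95 + 2/5 + 3/5 + 1 = 13/5 = 2.6 bits/symbol.

2.6 bits/symbol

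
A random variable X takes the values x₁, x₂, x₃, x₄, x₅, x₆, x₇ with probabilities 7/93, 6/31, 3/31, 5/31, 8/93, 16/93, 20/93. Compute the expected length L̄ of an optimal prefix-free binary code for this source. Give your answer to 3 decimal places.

2.753 bits/symbol

Repeatedly combine the two least-probable nodes; the expected code length is the sum of the merged weights.
merge 7/93 + 8/93 → 5/31
merge 3/31 + 5/31 → 8/31
merge 5/31 + 16/93 → 1/3
merge 6/31 + 20/93 → 38/93
merge 8/31 + 1/3 → 55/93
merge 38/93 + 55/93 → 1
L = 5/31 + 8/31 + 1/3 + 38/93 + 55/93 + 1 = 256/93 ≈ 2.753 bits/symbol.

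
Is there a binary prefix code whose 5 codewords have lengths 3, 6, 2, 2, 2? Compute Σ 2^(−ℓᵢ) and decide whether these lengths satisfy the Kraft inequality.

0.890625; yes

With common denominator 2^6 = 64: Σ 2^(−ℓᵢ) = 8/64 + 1/64 + 16/64 + 16/64 + 16/64 = 57/64 = 0.890625.
Kraft's inequality requires Σ ≤ 1; here Σ = 0.890625 ≤ 1, so such a prefix code exists.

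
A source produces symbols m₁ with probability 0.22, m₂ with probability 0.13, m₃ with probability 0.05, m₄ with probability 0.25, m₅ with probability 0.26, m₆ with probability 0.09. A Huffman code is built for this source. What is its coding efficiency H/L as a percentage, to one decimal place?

99.5%

Entropy H = −Σ p log₂ p ≈ 2.3973 bits.
Huffman merges: 1/20+9/100→7/50; 13/100+7/50→27/100; 11/50+1/4→47/100; 13/50+27/100→53/100; 47/100+53/100→1. L = 241/100 ≈ 2.4100.
Efficiency = H/L = 2.3973/2.4100 = 99.5%.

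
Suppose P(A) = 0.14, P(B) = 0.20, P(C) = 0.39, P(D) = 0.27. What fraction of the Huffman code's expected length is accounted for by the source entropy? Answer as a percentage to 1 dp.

Entropy H = −Σ p log₂ p ≈ 1.9013 bits.
Huffman merges: 7/50+1/5→17/50; 27/100+17/50→61/100; 39/100+61/100→1. L = 39/20 ≈ 1.9500.
Efficiency = H/L = 1.9013/1.9500 = 97.5%.

97.5%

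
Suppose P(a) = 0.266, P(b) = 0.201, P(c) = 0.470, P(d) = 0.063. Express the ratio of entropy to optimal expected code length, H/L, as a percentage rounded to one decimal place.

96.8%

Entropy H = −Σ p log₂ p ≈ 1.7367 bits.
Huffman merges: 63/1000+201/1000→33/125; 33/125+133/500→53/100; 47/100+53/100→1. L = 897/500 ≈ 1.7940.
Efficiency = H/L = 1.7367/1.7940 = 96.8%.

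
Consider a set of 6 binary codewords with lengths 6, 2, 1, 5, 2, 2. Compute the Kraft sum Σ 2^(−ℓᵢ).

With common denominator 2^6 = 64: Σ 2^(−ℓᵢ) = 1/64 + 16/64 + 32/64 + 2/64 + 16/64 + 16/64 = 83/64 = 1.296875.

1.296875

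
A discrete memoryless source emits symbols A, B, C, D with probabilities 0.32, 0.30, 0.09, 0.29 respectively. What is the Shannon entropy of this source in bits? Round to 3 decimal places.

1.878 bits

H = −Σ pᵢ log₂ pᵢ.
−0.32·log₂(0.32) = 0.5260
−0.30·log₂(0.30) = 0.5211
−0.09·log₂(0.09) = 0.3127
−0.29·log₂(0.29) = 0.5179
Sum ≈ 1.8777 → 1.878 bits.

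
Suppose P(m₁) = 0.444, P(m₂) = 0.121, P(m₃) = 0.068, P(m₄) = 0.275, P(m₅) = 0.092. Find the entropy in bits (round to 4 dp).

1.9814 bits

H = −Σ pᵢ log₂ pᵢ.
−0.444·log₂(0.444) = 0.5201
−0.121·log₂(0.121) = 0.3687
−0.068·log₂(0.068) = 0.2637
−0.275·log₂(0.275) = 0.5122
−0.092·log₂(0.092) = 0.3167
Sum ≈ 1.9814 → 1.9814 bits.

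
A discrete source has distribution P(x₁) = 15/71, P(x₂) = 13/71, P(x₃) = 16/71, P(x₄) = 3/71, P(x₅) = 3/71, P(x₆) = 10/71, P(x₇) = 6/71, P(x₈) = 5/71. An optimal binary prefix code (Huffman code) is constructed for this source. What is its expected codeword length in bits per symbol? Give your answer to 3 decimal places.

Repeatedly combine the two least-probable nodes; the expected code length is the sum of the merged weights.
merge 3/71 + 3/71 → 6/71
merge 5/71 + 6/71 → 11/71
merge 6/71 + 10/71 → 16/71
merge 11/71 + 13/71 → 24/71
merge 15/71 + 16/71 → 31/71
merge 16/71 + 24/71 → 40/71
merge 31/71 + 40/71 → 1
L = 6/71 + 11/71 + 16/71 + 24/71 + 31/71 + 40/71 + 1 = 199/71 ≈ 2.803 bits/symbol.

2.803 bits/symbol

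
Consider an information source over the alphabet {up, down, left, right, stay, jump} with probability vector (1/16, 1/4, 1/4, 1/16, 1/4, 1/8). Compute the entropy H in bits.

Each probability is a power of 1/2, so log₂(1/p) is an integer.
H = Σ p·log₂(1/p) = 1/16·4 + 1/4·2 + 1/4·2 + 1/16·4 + 1/4·2 + 1/8·3 = 2.375 bits.

2.375 bits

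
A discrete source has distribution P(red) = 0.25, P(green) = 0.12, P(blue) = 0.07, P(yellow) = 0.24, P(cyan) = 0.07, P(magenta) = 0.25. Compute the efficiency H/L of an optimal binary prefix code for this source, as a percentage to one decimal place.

Entropy H = −Σ p log₂ p ≈ 2.3983 bits.
Huffman merges: 7/100+7/100→7/50; 3/25+7/50→13/50; 6/25+1/4→49/100; 1/4+13/50→51/100; 49/100+51/100→1. L = 12/5 ≈ 2.4000.
Efficiency = H/L = 2.3983/2.4000 = 99.9%.

99.9%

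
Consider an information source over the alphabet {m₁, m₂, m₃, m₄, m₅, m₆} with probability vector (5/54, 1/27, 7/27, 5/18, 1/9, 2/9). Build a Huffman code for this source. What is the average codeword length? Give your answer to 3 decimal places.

2.370 bits/symbol

Repeatedly combine the two least-probable nodes; the expected code length is the sum of the merged weights.
merge 1/27 + 5/54 → 7/54
merge 1/9 + 7/54 → 13/54
merge 2/9 + 13/54 → 25/54
merge 7/27 + 5/18 → 29/54
merge 25/54 + 29/54 → 1
L = 7/54 + 13/54 + 25/54 + 29/54 + 1 = 64/27 ≈ 2.370 bits/symbol.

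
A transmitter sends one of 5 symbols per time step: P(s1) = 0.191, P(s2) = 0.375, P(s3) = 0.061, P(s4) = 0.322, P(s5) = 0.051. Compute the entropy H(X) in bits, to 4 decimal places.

H = −Σ pᵢ log₂ pᵢ.
−0.191·log₂(0.191) = 0.4562
−0.375·log₂(0.375) = 0.5306
−0.061·log₂(0.061) = 0.2461
−0.322·log₂(0.322) = 0.5264
−0.051·log₂(0.051) = 0.2190
Sum ≈ 1.9783 → 1.9783 bits.

1.9783 bits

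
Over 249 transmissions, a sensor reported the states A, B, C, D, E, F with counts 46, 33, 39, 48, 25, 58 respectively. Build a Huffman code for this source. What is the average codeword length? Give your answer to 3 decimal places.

2.574 bits/symbol

Probabilities are the counts divided by 249.
Repeatedly combine the two least-probable nodes; the expected code length is the sum of the merged weights.
merge 25/249 + 11/83 → 58/249
merge 13/83 + 46/249 → 85/249
merge 16/83 + 58/249 → 106/249
merge 58/249 + 85/249 → 143/249
merge 106/249 + 143/249 → 1
L = 58/249 + 85/249 + 106/249 + 143/249 + 1 = 641/249 ≈ 2.574 bits/symbol.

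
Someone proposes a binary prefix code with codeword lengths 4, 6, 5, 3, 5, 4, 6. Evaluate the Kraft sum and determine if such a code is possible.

With common denominator 2^6 = 64: Σ 2^(−ℓᵢ) = 4/64 + 1/64 + 2/64 + 8/64 + 2/64 + 4/64 + 1/64 = 22/64 = 0.34375.
Kraft's inequality requires Σ ≤ 1; here Σ = 0.34375 ≤ 1, so such a prefix code exists.

0.34375; yes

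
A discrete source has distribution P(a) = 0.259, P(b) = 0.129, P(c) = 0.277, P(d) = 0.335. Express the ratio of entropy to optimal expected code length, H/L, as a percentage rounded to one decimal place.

Entropy H = −Σ p log₂ p ≈ 1.9275 bits.
Huffman merges: 129/1000+259/1000→97/250; 277/1000+67/200→153/250; 97/250+153/250→1. L = 2 ≈ 2.0000.
Efficiency = H/L = 1.9275/2.0000 = 96.4%.

96.4%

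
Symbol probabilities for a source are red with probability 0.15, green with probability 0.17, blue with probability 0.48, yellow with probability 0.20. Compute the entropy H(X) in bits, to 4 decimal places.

H = −Σ pᵢ log₂ pᵢ.
−0.15·log₂(0.15) = 0.4105
−0.17·log₂(0.17) = 0.4346
−0.48·log₂(0.48) = 0.5083
−0.20·log₂(0.20) = 0.4644
Sum ≈ 1.8178 → 1.8178 bits.

1.8178 bits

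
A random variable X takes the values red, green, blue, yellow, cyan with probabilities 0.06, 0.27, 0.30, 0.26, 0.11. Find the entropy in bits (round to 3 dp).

2.130 bits

H = −Σ pᵢ log₂ pᵢ.
−0.06·log₂(0.06) = 0.2435
−0.27·log₂(0.27) = 0.5100
−0.30·log₂(0.30) = 0.5211
−0.26·log₂(0.26) = 0.5053
−0.11·log₂(0.11) = 0.3503
Sum ≈ 2.1302 → 2.130 bits.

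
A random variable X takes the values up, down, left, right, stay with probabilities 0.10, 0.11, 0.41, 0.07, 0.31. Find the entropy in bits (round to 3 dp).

2.002 bits

H = −Σ pᵢ log₂ pᵢ.
−0.10·log₂(0.10) = 0.3322
−0.11·log₂(0.11) = 0.3503
−0.41·log₂(0.41) = 0.5274
−0.07·log₂(0.07) = 0.2686
−0.31·log₂(0.31) = 0.5238
Sum ≈ 2.0022 → 2.002 bits.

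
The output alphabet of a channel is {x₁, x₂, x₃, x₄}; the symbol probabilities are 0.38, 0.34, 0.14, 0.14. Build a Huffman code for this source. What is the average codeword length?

Repeatedly combine the two least-probable nodes; the expected code length is the sum of the merged weights.
merge 7/50 + 7/50 → 7/25
merge 7/25 + 17/50 → 31/50
merge 19/50 + 31/50 → 1
L = 7/25 + 31/50 + 1 = 19/10 = 1.9 bits/symbol.

1.9 bits/symbol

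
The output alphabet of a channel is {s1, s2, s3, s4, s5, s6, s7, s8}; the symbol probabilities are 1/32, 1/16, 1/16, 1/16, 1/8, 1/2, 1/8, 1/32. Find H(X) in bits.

Each probability is a power of 1/2, so log₂(1/p) is an integer.
H = Σ p·log₂(1/p) = 1/32·5 + 1/16·4 + 1/16·4 + 1/16·4 + 1/8·3 + 1/2·1 + 1/8·3 + 1/32·5 = 2.3125 bits.

2.3125 bits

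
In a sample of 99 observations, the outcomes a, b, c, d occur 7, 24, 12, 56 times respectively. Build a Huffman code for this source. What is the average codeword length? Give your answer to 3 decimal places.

1.626 bits/symbol

Probabilities are the counts divided by 99.
Repeatedly combine the two least-probable nodes; the expected code length is the sum of the merged weights.
merge 7/99 + 4/33 → 19/99
merge 19/99 + 8/33 → 43/99
merge 43/99 + 56/99 → 1
L = 19/99 + 43/99 + 1 = 161/99 ≈ 1.626 bits/symbol.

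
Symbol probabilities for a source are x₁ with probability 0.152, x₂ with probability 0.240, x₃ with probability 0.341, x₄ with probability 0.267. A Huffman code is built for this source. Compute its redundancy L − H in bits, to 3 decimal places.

0.055 bits

Entropy H = −Σ p log₂ p ≈ 1.9452 bits.
Huffman merges: 19/125+6/25→49/125; 267/1000+341/1000→76/125; 49/125+76/125→1. L = 2 ≈ 2.0000.
L − H = 2.0000 − 1.9452 = 0.055 bits.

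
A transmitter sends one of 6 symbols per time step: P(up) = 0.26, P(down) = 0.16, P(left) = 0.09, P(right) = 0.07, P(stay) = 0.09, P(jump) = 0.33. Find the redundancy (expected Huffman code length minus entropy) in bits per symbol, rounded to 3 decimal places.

0.060 bits

Entropy H = −Σ p log₂ p ≈ 2.3500 bits.
Huffman merges: 7/100+9/100→4/25; 9/100+4/25→1/4; 4/25+1/4→41/100; 13/50+33/100→59/100; 41/100+59/100→1. L = 241/100 ≈ 2.4100.
L − H = 2.4100 − 2.3500 = 0.060 bits.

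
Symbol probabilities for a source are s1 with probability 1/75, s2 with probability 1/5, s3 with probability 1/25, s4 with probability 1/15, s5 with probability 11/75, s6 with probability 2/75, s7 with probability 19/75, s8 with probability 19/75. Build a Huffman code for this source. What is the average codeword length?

2.56 bits/symbol

Repeatedly combine the two least-probable nodes; the expected code length is the sum of the merged weights.
merge 1/75 + 2/75 → 1/25
merge 1/25 + 1/25 → 2/25
merge 1/15 + 2/25 → 11/75
merge 11/75 + 11/75 → 22/75
merge 1/5 + 19/75 → 34/75
merge 19/75 + 22/75 → 41/75
merge 34/75 + 41/75 → 1
L = 1/25 + 2/25 + 11/75 + 22/75 + 34/75 + 41/75 + 1 = 64/25 = 2.56 bits/symbol.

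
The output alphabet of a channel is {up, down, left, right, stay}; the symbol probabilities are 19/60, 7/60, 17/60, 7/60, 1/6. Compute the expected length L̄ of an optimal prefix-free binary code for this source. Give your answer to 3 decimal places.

2.233 bits/symbol

Repeatedly combine the two least-probable nodes; the expected code length is the sum of the merged weights.
merge 7/60 + 7/60 → 7/30
merge 1/6 + 7/30 → 2/5
merge 17/60 + 19/60 → 3/5
merge 2/5 + 3/5 → 1
L = 7/30 + 2/5 + 3/5 + 1 = 67/30 ≈ 2.233 bits/symbol.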